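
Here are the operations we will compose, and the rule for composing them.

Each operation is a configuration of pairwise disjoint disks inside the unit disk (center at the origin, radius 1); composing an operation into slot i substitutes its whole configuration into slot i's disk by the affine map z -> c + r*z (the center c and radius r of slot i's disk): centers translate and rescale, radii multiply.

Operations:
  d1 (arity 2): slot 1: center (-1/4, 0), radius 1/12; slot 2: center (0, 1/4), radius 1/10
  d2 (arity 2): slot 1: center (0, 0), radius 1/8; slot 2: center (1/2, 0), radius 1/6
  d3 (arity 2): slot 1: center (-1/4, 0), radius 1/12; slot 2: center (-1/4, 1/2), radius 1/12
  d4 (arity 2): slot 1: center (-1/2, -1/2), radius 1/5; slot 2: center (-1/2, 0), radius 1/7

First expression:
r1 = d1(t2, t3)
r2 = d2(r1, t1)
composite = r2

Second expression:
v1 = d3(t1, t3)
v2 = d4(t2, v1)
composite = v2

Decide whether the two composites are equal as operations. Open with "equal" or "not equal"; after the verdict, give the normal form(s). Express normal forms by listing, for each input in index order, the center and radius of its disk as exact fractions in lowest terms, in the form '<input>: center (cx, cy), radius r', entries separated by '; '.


not equal: they reduce to t1: center (1/2, 0), radius 1/6; t2: center (-1/32, 0), radius 1/96; t3: center (0, 1/32), radius 1/80 and t1: center (-15/28, 0), radius 1/84; t2: center (-1/2, -1/2), radius 1/5; t3: center (-15/28, 1/14), radius 1/84

Reducing the first expression gives t1: center (1/2, 0), radius 1/6; t2: center (-1/32, 0), radius 1/96; t3: center (0, 1/32), radius 1/80
Reducing the second expression gives t1: center (-15/28, 0), radius 1/84; t2: center (-1/2, -1/2), radius 1/5; t3: center (-15/28, 1/14), radius 1/84
No match — not equal.


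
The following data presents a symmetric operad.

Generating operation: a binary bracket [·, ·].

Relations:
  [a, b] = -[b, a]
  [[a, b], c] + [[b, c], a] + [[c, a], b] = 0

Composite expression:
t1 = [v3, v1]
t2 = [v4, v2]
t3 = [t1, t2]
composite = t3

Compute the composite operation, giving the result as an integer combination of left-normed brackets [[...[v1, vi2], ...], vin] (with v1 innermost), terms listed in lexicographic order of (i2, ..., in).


[[[v1, v3], v2], v4] - [[[v1, v3], v4], v2]


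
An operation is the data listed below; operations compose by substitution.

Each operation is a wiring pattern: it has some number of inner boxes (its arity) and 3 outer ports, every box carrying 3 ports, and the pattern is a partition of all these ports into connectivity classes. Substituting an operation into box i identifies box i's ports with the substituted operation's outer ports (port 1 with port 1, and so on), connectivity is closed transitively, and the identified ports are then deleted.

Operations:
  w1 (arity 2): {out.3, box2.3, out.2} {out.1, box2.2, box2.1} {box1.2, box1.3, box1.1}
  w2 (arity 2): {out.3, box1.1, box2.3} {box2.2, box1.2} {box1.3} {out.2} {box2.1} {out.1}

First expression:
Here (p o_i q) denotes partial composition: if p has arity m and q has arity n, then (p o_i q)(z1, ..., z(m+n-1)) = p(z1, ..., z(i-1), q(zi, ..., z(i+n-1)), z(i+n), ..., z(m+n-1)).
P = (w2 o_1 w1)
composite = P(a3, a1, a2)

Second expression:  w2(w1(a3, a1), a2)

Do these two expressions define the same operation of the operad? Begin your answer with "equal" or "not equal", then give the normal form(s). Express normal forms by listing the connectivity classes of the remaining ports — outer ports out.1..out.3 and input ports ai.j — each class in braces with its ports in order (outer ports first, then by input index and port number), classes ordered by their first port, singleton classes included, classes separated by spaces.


equal; the common form is {out.1} {out.2} {out.3, a1.1, a1.2, a2.3} {a1.3, a2.2} {a2.1} {a3.1, a3.2, a3.3}

The first expression reduces to {out.1} {out.2} {out.3, a1.1, a1.2, a2.3} {a1.3, a2.2} {a2.1} {a3.1, a3.2, a3.3}
The second expression reduces to {out.1} {out.2} {out.3, a1.1, a1.2, a2.3} {a1.3, a2.2} {a2.1} {a3.1, a3.2, a3.3}
Both agree, so they are equal.


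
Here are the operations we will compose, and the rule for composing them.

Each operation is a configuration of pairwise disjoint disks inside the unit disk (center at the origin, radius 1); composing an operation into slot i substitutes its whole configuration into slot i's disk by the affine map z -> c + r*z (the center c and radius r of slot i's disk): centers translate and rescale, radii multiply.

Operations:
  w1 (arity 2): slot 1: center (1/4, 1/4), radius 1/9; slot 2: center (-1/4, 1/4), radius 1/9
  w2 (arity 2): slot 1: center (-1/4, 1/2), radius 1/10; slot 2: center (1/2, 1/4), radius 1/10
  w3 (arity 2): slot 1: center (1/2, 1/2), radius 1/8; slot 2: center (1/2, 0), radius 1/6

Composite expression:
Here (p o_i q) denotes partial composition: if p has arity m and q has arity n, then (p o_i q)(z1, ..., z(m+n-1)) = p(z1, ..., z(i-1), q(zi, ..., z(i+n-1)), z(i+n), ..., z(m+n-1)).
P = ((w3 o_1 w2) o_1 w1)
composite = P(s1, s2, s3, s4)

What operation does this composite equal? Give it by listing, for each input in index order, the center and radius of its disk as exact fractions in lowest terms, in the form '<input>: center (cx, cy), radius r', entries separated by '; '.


s1: center (151/320, 181/320), radius 1/720; s2: center (149/320, 181/320), radius 1/720; s3: center (9/16, 17/32), radius 1/80; s4: center (1/2, 0), radius 1/6


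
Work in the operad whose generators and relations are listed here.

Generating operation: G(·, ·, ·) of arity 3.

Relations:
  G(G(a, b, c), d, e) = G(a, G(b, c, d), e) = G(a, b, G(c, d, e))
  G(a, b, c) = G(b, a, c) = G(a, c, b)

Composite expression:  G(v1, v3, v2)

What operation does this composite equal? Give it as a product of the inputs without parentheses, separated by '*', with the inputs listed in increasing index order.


v1 * v2 * v3


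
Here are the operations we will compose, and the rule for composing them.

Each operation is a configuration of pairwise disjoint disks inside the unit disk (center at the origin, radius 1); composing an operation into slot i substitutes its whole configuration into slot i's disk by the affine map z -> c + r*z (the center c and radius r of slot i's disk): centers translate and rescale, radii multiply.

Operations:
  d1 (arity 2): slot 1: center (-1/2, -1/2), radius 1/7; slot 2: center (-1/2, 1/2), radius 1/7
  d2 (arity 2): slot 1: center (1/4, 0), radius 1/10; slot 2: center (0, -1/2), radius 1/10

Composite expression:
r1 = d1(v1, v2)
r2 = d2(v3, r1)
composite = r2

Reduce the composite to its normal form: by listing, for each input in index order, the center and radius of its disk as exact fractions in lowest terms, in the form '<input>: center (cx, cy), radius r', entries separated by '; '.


Below d2, radii multiply path by path; the v-disk centers shift.
input v3: applying the 1 nested substitution gives center (1/4, 0), radius 1/10
input v1: applying the 2 nested substitutions gives center (-1/20, -11/20), radius 1/70
input v2: applying the 2 nested substitutions gives center (-1/20, -9/20), radius 1/70

v1: center (-1/20, -11/20), radius 1/70; v2: center (-1/20, -9/20), radius 1/70; v3: center (1/4, 0), radius 1/10


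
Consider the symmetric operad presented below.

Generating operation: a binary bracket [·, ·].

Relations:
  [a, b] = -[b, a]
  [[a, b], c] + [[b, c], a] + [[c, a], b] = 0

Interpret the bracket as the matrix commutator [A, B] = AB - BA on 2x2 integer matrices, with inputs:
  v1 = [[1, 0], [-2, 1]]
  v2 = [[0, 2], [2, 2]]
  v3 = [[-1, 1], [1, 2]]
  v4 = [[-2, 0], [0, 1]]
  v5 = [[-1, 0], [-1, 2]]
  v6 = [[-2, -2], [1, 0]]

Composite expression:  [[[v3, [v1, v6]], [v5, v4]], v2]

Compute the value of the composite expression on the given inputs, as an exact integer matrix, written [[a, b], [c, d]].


[v1, v6] = [[-4, 0], [4, 4]]
[v3, [v1, v6]] = [[4, 8], [4, -4]]
[v5, v4] = [[0, 0], [3, 0]]
[[v3, [v1, v6]], [v5, v4]] = [[24, 0], [-24, -24]]
[[[v3, [v1, v6]], [v5, v4]], v2] = [[48, 96], [-48, -48]]

[[48, 96], [-48, -48]]


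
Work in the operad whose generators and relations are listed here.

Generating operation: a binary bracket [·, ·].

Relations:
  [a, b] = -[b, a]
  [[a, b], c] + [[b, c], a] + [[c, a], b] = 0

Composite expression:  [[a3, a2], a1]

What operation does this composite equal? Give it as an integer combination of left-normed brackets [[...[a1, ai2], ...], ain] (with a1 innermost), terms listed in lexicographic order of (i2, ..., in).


Left-normed coefficients sit on the a1-initial expansion words.
Composite bracket: [[a3, a2], a1]
Applying ab - ba throughout gives 4 signed words (2^2 = 4).
Keep just the words that open with a1:
  a1a2a3 appears with sign +1, giving the term +[[a1, a2], a3]
  a1a3a2 appears with sign -1, giving the term -[[a1, a3], a2]

[[a1, a2], a3] - [[a1, a3], a2]


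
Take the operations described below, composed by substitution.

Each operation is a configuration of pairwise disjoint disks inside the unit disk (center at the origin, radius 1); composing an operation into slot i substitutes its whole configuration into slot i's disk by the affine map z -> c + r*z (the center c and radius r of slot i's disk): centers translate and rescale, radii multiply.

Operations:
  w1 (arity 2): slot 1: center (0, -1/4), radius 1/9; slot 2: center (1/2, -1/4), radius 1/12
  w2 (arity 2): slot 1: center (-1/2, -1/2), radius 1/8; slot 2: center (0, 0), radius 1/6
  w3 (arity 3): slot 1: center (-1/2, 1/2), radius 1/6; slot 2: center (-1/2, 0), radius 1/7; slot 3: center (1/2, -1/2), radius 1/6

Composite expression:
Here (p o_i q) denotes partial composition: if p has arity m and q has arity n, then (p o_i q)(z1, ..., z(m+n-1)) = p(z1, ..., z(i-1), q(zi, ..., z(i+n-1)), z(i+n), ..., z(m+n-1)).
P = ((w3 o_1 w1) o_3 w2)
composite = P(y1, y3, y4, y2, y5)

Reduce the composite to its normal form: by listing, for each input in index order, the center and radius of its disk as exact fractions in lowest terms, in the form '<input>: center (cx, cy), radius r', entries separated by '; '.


y1: center (-1/2, 11/24), radius 1/54; y2: center (-1/2, 0), radius 1/42; y3: center (-5/12, 11/24), radius 1/72; y4: center (-4/7, -1/14), radius 1/56; y5: center (1/2, -1/2), radius 1/6

Affine substitution under w3: radii multiply and y-centers shift.
y1: after 2 affine steps, its disk has center (-1/2, 11/24), radius 1/54
y3: after 2 affine steps, its disk has center (-5/12, 11/24), radius 1/72
y4: after 2 affine steps, its disk has center (-4/7, -1/14), radius 1/56
y2: after 2 affine steps, its disk has center (-1/2, 0), radius 1/42
y5: after 1 affine step, its disk has center (1/2, -1/2), radius 1/6


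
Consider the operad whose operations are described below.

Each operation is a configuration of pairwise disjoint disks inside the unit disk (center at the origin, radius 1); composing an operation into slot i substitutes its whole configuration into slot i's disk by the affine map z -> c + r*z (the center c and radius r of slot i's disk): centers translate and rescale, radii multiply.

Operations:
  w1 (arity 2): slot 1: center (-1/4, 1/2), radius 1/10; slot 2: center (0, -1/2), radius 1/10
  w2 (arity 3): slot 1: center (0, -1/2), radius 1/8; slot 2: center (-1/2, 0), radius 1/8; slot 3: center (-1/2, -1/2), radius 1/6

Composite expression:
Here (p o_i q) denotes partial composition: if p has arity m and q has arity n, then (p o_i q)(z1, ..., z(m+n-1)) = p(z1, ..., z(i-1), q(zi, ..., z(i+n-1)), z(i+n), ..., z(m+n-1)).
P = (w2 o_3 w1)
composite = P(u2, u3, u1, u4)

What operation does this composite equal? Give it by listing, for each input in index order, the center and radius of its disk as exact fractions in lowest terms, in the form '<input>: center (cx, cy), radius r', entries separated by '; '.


Follow each u-input down from w2: c' goes to c + r*c', radius to r*r'.
input u2: composing its 1 substitution step yields center (0, -1/2), radius 1/8
input u3: composing its 1 substitution step yields center (-1/2, 0), radius 1/8
input u1: composing its 2 substitution steps yields center (-13/24, -5/12), radius 1/60
input u4: composing its 2 substitution steps yields center (-1/2, -7/12), radius 1/60

u1: center (-13/24, -5/12), radius 1/60; u2: center (0, -1/2), radius 1/8; u3: center (-1/2, 0), radius 1/8; u4: center (-1/2, -7/12), radius 1/60


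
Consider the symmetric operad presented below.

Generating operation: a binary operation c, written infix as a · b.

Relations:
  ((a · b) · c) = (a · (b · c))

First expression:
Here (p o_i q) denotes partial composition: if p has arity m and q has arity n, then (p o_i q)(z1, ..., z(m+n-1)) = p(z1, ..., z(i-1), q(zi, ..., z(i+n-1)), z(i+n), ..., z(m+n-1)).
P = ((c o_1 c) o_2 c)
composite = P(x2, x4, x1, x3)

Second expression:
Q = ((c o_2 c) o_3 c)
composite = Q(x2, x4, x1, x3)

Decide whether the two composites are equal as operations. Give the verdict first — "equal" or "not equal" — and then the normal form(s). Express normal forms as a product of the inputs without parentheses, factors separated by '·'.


Normal form of the first expression: x2 · x4 · x1 · x3
Normal form of the second expression: x2 · x4 · x1 · x3
One common form — equal.

equal — both sides give x2 · x4 · x1 · x3


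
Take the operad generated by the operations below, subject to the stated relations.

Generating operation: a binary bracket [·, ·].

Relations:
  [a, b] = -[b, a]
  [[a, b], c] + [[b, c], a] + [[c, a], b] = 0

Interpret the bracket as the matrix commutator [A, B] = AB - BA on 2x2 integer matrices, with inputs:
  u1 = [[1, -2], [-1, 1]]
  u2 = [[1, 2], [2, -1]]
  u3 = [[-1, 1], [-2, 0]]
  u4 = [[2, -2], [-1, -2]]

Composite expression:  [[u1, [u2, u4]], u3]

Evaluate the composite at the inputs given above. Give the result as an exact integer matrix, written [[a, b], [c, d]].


[u2, u4] = [[2, -12], [10, -2]]
[u1, [u2, u4]] = [[-32, 8], [-4, 32]]
[[u1, [u2, u4]], u3] = [[-12, -56], [-124, 12]]

[[-12, -56], [-124, 12]]


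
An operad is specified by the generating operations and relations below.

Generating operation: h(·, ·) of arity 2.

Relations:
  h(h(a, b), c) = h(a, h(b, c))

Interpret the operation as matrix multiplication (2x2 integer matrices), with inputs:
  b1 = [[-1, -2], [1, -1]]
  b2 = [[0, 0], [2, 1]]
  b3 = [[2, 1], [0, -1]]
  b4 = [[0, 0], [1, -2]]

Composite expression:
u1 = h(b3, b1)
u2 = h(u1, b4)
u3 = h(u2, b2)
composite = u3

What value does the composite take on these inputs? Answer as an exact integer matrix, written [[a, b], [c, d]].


[[20, 10], [-4, -2]]

h(b3, b1) = [[-1, -5], [-1, 1]]
h(h(b3, b1), b4) = [[-5, 10], [1, -2]]
h(h(h(b3, b1), b4), b2) = [[20, 10], [-4, -2]]


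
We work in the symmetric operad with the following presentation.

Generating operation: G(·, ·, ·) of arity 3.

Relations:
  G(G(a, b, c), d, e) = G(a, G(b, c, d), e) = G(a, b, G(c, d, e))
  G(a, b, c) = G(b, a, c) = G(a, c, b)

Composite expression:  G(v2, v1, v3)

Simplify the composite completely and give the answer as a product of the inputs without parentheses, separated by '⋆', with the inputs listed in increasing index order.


Both nesting and order wash out for G; what remains is which v's occur.
G(v2, v1, v3) reduces to v2 ⋆ v1 ⋆ v3
the factors in increasing index order: v1 ⋆ v2 ⋆ v3

v1 ⋆ v2 ⋆ v3


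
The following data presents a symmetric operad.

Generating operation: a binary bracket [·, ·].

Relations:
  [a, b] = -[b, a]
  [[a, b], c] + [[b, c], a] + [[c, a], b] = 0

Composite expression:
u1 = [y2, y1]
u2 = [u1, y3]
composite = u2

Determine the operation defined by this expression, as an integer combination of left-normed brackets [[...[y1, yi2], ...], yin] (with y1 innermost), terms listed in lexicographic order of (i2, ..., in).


-[[y1, y2], y3]

Expand each bracket as ab - ba; the y1-initial words give the coefficients.
Composite bracket: [[y2, y1], y3]
Expanding via [a, b] = ab - ba: 4 signed words (2^2 = 4).
Only words starting with y1 matter:
  from y1y2y3, sign -1: term -[[y1, y2], y3]


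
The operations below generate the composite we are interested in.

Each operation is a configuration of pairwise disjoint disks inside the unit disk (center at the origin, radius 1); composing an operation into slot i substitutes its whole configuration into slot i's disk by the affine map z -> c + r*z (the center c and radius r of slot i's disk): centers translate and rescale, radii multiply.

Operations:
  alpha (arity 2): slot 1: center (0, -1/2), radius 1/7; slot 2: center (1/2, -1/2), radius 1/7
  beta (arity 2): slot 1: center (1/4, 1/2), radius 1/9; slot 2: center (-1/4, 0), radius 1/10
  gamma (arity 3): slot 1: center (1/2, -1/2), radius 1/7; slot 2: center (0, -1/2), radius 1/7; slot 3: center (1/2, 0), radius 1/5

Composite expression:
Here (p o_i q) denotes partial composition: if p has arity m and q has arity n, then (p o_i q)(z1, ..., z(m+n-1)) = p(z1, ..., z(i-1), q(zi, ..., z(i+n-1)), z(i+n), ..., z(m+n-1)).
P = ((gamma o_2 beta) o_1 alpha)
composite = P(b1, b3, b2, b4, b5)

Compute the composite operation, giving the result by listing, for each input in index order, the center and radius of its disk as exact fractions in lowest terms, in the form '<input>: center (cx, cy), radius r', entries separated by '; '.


Nesting under gamma composes maps z -> c + r*z down each b-path.
input b1: composing its 2 substitution steps yields center (1/2, -4/7), radius 1/49
input b3: composing its 2 substitution steps yields center (4/7, -4/7), radius 1/49
input b2: composing its 2 substitution steps yields center (1/28, -3/7), radius 1/63
input b4: composing its 2 substitution steps yields center (-1/28, -1/2), radius 1/70
input b5: composing its 1 substitution step yields center (1/2, 0), radius 1/5

b1: center (1/2, -4/7), radius 1/49; b2: center (1/28, -3/7), radius 1/63; b3: center (4/7, -4/7), radius 1/49; b4: center (-1/28, -1/2), radius 1/70; b5: center (1/2, 0), radius 1/5


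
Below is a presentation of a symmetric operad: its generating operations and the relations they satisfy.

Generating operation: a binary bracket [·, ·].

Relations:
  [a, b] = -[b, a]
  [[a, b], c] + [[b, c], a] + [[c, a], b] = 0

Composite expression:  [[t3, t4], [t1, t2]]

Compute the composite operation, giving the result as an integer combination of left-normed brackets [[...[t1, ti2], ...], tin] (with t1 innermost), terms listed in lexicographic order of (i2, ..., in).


-[[[t1, t2], t3], t4] + [[[t1, t2], t4], t3]

Left-normed coefficients sit on the t1-initial expansion words.
Composite bracket: [[t3, t4], [t1, t2]]
Under [a, b] = ab - ba we get 8 signed associative words (2^3 = 8).
Collect the words opening with t1:
  the word t1t2t3t4 carries sign -1 and contributes -[[[t1, t2], t3], t4]
  the word t1t2t4t3 carries sign +1 and contributes +[[[t1, t2], t4], t3]


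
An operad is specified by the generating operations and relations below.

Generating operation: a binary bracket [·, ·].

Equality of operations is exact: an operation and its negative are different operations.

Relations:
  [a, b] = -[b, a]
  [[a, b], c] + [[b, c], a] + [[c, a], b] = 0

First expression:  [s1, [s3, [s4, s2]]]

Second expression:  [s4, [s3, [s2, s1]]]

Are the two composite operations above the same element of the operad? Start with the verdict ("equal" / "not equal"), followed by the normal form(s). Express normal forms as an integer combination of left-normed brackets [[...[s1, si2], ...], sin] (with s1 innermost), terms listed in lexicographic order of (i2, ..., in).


not equal; the first gives [[[s1, s2], s4], s3] - [[[s1, s3], s2], s4] + [[[s1, s3], s4], s2] - [[[s1, s4], s2], s3] and the second -[[[s1, s2], s3], s4]

The first expression reduces to [[[s1, s2], s4], s3] - [[[s1, s3], s2], s4] + [[[s1, s3], s4], s2] - [[[s1, s4], s2], s3]
The second expression reduces to -[[[s1, s2], s3], s4]
They disagree, so not equal.


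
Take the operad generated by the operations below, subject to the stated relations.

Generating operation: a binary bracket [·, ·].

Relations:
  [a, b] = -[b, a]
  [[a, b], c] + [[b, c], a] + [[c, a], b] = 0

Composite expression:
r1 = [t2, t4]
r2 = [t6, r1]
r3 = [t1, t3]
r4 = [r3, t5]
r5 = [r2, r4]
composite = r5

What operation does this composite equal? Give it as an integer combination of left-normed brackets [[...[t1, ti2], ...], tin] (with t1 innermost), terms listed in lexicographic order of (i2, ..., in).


[[[[[t1, t3], t5], t2], t4], t6] - [[[[[t1, t3], t5], t4], t2], t6] - [[[[[t1, t3], t5], t6], t2], t4] + [[[[[t1, t3], t5], t6], t4], t2]

A multilinear Lie element is pinned by t1-initial words (t1 innermost).
Composite bracket: [[t6, [t2, t4]], [[t1, t3], t5]]
Each bracket splits as ab - ba, giving 32 signed words (2^5 = 32).
Keep just the words that open with t1:
  word t1t3t5t2t4t6 has sign +1, contributing +[[[[[t1, t3], t5], t2], t4], t6]
  word t1t3t5t4t2t6 has sign -1, contributing -[[[[[t1, t3], t5], t4], t2], t6]
  word t1t3t5t6t2t4 has sign -1, contributing -[[[[[t1, t3], t5], t6], t2], t4]
  word t1t3t5t6t4t2 has sign +1, contributing +[[[[[t1, t3], t5], t6], t4], t2]


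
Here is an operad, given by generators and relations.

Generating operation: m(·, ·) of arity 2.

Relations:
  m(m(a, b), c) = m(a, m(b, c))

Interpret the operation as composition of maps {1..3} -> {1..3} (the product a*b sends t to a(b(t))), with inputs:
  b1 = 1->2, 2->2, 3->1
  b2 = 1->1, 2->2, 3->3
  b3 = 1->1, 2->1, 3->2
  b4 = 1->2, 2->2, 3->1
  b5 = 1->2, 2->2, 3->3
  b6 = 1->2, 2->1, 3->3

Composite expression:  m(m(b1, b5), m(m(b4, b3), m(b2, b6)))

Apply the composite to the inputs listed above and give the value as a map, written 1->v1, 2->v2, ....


1->2, 2->2, 3->2

m(b1, b5) = 1->2, 2->2, 3->1
m(b4, b3) = 1->2, 2->2, 3->2
m(b2, b6) = 1->2, 2->1, 3->3
m(m(b4, b3), m(b2, b6)) = 1->2, 2->2, 3->2
m(m(b1, b5), m(m(b4, b3), m(b2, b6))) = 1->2, 2->2, 3->2


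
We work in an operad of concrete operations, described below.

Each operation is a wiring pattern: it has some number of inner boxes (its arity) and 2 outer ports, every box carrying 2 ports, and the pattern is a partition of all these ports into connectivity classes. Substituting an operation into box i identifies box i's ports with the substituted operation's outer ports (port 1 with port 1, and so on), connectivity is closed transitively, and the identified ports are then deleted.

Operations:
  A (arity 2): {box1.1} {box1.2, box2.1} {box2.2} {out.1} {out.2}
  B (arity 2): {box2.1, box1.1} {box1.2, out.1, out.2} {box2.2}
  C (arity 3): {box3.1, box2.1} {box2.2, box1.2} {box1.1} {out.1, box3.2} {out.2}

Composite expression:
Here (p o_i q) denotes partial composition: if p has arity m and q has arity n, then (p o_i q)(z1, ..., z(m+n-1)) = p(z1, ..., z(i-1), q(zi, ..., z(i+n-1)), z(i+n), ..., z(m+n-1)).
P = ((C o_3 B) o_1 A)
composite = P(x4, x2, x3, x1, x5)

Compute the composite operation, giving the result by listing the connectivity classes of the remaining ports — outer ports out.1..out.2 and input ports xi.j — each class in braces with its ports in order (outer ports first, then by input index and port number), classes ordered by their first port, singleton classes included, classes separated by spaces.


{out.1, x1.2, x3.1} {out.2} {x1.1, x5.1} {x2.1, x4.2} {x2.2} {x3.2} {x4.1} {x5.2}

Treat the ports identified at C as solder joints: merge, then drop.
through A, on inputs (x4, x2): {out.1} {out.2} {x2.1, x4.2} {x2.2} {x4.1} (out.j = stage outer ports)
through B, on inputs (x1, x5): {out.1, out.2, x1.2} {x1.1, x5.1} {x5.2} (out.j = stage outer ports)
through C, on inputs (x4, x2, x3, x1, x5): {out.1, x1.2, x3.1} {out.2} {x1.1, x5.1} {x2.1, x4.2} {x2.2} {x3.2} {x4.1} {x5.2} (out.j = stage outer ports)


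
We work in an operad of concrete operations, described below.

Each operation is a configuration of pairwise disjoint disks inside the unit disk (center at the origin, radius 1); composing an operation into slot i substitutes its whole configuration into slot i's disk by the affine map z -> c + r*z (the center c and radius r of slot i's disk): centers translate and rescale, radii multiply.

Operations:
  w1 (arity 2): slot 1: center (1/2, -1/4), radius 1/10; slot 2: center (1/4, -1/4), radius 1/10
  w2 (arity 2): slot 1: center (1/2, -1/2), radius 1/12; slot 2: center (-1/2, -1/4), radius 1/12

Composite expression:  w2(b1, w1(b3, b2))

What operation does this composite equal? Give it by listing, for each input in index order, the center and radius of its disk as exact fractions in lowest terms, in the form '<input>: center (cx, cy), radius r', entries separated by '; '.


b1: center (1/2, -1/2), radius 1/12; b2: center (-23/48, -13/48), radius 1/120; b3: center (-11/24, -13/48), radius 1/120


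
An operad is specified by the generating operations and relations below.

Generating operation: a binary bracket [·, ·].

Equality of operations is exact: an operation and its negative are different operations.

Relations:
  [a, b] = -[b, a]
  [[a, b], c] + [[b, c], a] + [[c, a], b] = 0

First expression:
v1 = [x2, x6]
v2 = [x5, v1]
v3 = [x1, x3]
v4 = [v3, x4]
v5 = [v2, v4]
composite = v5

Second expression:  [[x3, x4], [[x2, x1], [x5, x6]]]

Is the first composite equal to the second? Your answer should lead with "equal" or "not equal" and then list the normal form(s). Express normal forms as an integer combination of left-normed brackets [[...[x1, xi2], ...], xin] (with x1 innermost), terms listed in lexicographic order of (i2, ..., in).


not equal; first: [[[[[x1, x3], x4], x2], x6], x5] - [[[[[x1, x3], x4], x5], x2], x6] + [[[[[x1, x3], x4], x5], x6], x2] - [[[[[x1, x3], x4], x6], x2], x5]; second: [[[[[x1, x2], x5], x6], x3], x4] - [[[[[x1, x2], x5], x6], x4], x3] - [[[[[x1, x2], x6], x5], x3], x4] + [[[[[x1, x2], x6], x5], x4], x3]

Reducing the first expression gives [[[[[x1, x3], x4], x2], x6], x5] - [[[[[x1, x3], x4], x5], x2], x6] + [[[[[x1, x3], x4], x5], x6], x2] - [[[[[x1, x3], x4], x6], x2], x5]
Reducing the second expression gives [[[[[x1, x2], x5], x6], x3], x4] - [[[[[x1, x2], x5], x6], x4], x3] - [[[[[x1, x2], x6], x5], x3], x4] + [[[[[x1, x2], x6], x5], x4], x3]
Different reductions; not equal.


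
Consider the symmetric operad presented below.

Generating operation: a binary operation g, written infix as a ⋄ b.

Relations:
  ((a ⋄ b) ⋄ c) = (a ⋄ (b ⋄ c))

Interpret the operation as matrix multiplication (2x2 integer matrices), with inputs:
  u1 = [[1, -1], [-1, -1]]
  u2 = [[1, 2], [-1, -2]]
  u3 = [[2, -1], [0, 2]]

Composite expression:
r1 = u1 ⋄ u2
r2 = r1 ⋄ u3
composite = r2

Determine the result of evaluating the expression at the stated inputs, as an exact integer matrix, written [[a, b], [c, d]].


[[4, 6], [0, 0]]

(u1 ⋄ u2) = [[2, 4], [0, 0]]
((u1 ⋄ u2) ⋄ u3) = [[4, 6], [0, 0]]


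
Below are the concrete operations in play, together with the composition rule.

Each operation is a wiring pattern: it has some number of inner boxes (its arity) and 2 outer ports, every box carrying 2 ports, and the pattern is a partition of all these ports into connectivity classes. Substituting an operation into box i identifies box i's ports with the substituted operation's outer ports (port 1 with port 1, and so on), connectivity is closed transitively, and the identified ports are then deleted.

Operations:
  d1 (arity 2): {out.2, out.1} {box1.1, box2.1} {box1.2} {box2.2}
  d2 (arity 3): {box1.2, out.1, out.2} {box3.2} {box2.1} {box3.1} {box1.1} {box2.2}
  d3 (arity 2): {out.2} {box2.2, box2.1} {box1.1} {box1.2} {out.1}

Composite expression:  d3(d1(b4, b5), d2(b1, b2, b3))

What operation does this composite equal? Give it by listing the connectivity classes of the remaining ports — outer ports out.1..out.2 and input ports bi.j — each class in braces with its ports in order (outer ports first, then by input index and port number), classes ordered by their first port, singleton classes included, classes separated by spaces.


After gluing at d3, chains via deleted ports link the b-ports.
the subtree at d1 composes to {out.1, out.2} {b4.1, b5.1} {b4.2} {b5.2} on (b4, b5); out.j = own outer ports
the subtree at d2 composes to {out.1, out.2, b1.2} {b1.1} {b2.1} {b2.2} {b3.1} {b3.2} on (b1, b2, b3); out.j = own outer ports
the subtree at d3 composes to {out.1} {out.2} {b1.1} {b1.2} {b2.1} {b2.2} {b3.1} {b3.2} {b4.1, b5.1} {b4.2} {b5.2} on (b4, b5, b1, b2, b3); out.j = own outer ports

{out.1} {out.2} {b1.1} {b1.2} {b2.1} {b2.2} {b3.1} {b3.2} {b4.1, b5.1} {b4.2} {b5.2}


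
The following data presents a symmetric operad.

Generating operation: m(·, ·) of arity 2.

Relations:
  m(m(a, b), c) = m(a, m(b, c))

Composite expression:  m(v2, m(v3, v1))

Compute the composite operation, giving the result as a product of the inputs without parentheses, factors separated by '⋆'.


v2 ⋆ v3 ⋆ v1


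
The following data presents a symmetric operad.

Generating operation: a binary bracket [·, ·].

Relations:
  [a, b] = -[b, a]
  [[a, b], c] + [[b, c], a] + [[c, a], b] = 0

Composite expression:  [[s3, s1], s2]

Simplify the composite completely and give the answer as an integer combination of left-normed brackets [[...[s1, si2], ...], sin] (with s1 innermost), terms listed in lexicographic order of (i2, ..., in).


Antisymmetry and Jacobi reduce to s1-anchored left-normed brackets.
Composite bracket: [[s3, s1], s2]
Expanding via [a, b] = ab - ba: 4 signed words (2^2 = 4).
Words beginning with s1 determine it all:
  sign of s1s3s2 is -1, so it contributes -[[s1, s3], s2]

-[[s1, s3], s2]


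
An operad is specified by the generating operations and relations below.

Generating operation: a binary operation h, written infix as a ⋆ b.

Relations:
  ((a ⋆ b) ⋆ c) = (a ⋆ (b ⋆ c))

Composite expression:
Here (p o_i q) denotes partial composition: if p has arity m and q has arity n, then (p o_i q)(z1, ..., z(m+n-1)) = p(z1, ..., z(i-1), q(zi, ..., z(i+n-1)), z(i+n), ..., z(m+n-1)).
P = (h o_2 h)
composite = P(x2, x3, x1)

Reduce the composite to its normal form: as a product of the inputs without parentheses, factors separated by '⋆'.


Under associativity of h, the answer is the x's in reading order.
(x3 ⋆ x1) collapses to x3 ⋆ x1
(x2 ⋆ (x3 ⋆ x1)) collapses to x2 ⋆ x3 ⋆ x1

x2 ⋆ x3 ⋆ x1


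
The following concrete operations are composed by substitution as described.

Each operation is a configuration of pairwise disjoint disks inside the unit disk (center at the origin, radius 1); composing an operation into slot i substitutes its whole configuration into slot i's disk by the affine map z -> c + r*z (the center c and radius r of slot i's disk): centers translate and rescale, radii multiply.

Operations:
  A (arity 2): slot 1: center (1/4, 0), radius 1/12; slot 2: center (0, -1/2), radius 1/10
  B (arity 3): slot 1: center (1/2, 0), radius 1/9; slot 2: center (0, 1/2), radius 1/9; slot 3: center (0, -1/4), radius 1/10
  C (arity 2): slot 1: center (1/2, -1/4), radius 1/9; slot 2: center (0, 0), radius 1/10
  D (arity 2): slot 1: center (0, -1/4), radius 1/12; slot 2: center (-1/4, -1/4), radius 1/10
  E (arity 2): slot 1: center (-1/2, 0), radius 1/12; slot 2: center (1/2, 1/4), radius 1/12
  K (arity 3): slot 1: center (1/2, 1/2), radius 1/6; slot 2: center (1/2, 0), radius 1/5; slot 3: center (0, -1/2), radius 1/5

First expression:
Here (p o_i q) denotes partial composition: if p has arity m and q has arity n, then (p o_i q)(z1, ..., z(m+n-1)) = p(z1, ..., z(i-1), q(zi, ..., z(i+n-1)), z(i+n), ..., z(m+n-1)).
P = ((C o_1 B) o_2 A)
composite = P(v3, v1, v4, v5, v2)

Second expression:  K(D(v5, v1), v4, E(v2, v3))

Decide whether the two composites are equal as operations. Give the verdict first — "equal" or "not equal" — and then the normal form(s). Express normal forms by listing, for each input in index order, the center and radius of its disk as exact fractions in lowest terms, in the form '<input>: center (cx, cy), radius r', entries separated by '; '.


The first expression, normalized: v1: center (163/324, -7/36), radius 1/972; v2: center (0, 0), radius 1/10; v3: center (5/9, -1/4), radius 1/81; v4: center (1/2, -65/324), radius 1/810; v5: center (1/2, -5/18), radius 1/90
The second expression, normalized: v1: center (11/24, 11/24), radius 1/60; v2: center (-1/10, -1/2), radius 1/60; v3: center (1/10, -9/20), radius 1/60; v4: center (1/2, 0), radius 1/5; v5: center (1/2, 11/24), radius 1/72
They disagree, so not equal.

not equal — first v1: center (163/324, -7/36), radius 1/972; v2: center (0, 0), radius 1/10; v3: center (5/9, -1/4), radius 1/81; v4: center (1/2, -65/324), radius 1/810; v5: center (1/2, -5/18), radius 1/90, second v1: center (11/24, 11/24), radius 1/60; v2: center (-1/10, -1/2), radius 1/60; v3: center (1/10, -9/20), radius 1/60; v4: center (1/2, 0), radius 1/5; v5: center (1/2, 11/24), radius 1/72


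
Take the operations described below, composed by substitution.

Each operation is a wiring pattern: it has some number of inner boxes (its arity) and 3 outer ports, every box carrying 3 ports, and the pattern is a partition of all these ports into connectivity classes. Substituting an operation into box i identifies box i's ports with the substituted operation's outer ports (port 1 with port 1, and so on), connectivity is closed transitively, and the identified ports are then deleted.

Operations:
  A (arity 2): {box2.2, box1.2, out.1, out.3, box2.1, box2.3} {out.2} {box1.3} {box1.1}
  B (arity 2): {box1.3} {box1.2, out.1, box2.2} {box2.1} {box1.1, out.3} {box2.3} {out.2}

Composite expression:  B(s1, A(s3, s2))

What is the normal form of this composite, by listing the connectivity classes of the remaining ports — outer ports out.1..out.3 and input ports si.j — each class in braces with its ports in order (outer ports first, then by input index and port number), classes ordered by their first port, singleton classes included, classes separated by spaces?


{out.1, s1.2} {out.2} {out.3, s1.1} {s1.3} {s2.1, s2.2, s2.3, s3.2} {s3.1} {s3.3}


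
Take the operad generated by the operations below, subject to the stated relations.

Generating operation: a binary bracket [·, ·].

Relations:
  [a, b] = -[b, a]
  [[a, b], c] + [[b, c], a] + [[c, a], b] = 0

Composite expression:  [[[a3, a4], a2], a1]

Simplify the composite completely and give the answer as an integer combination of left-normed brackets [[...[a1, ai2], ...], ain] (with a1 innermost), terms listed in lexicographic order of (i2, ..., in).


[[[a1, a2], a3], a4] - [[[a1, a2], a4], a3] - [[[a1, a3], a4], a2] + [[[a1, a4], a3], a2]

Skip Jacobi rewriting: expand, keep a1-initial words, read off terms.
Composite bracket: [[[a3, a4], a2], a1]
The bracket unfolds into 8 signed words via [a, b] = ab - ba (2^3 = 8).
Keep just the words that open with a1:
  a1a2a3a4 (sign +1) contributes +[[[a1, a2], a3], a4]
  a1a2a4a3 (sign -1) contributes -[[[a1, a2], a4], a3]
  a1a3a4a2 (sign -1) contributes -[[[a1, a3], a4], a2]
  a1a4a3a2 (sign +1) contributes +[[[a1, a4], a3], a2]


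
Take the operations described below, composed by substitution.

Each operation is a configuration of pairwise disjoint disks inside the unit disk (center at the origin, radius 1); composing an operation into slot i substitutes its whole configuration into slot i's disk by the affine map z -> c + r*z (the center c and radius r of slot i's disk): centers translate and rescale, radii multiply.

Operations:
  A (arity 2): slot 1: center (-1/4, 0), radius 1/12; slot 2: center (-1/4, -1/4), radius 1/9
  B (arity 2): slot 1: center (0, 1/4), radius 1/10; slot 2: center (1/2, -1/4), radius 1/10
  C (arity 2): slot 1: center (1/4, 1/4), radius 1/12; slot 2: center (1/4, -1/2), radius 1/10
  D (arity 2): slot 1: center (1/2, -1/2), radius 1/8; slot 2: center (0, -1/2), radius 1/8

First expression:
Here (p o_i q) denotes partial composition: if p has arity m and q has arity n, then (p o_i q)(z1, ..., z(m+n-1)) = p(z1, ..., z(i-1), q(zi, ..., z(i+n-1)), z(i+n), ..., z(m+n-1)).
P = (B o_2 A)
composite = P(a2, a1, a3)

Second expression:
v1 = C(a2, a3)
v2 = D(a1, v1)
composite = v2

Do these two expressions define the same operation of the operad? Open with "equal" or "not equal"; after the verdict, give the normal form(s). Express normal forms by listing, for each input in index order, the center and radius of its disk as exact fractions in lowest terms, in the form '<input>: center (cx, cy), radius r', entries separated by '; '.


not equal; the first gives a1: center (19/40, -1/4), radius 1/120; a2: center (0, 1/4), radius 1/10; a3: center (19/40, -11/40), radius 1/90 and the second a1: center (1/2, -1/2), radius 1/8; a2: center (1/32, -15/32), radius 1/96; a3: center (1/32, -9/16), radius 1/80


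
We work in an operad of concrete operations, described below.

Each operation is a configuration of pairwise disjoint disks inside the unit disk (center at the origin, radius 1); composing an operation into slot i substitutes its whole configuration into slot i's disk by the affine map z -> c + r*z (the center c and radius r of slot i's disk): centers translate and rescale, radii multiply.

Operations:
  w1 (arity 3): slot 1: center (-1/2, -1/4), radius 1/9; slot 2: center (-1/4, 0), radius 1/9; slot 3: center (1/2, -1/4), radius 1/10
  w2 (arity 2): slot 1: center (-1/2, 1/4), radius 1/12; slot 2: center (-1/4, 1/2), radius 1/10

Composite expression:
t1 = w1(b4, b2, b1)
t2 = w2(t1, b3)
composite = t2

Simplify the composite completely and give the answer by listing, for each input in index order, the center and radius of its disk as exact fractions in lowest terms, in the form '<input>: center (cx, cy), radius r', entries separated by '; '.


b1: center (-11/24, 11/48), radius 1/120; b2: center (-25/48, 1/4), radius 1/108; b3: center (-1/4, 1/2), radius 1/10; b4: center (-13/24, 11/48), radius 1/108

Nesting under w2 composes maps z -> c + r*z down each b-path.
input b4: applying the 2 nested substitutions gives center (-13/24, 11/48), radius 1/108
input b2: applying the 2 nested substitutions gives center (-25/48, 1/4), radius 1/108
input b1: applying the 2 nested substitutions gives center (-11/24, 11/48), radius 1/120
input b3: applying the 1 nested substitution gives center (-1/4, 1/2), radius 1/10


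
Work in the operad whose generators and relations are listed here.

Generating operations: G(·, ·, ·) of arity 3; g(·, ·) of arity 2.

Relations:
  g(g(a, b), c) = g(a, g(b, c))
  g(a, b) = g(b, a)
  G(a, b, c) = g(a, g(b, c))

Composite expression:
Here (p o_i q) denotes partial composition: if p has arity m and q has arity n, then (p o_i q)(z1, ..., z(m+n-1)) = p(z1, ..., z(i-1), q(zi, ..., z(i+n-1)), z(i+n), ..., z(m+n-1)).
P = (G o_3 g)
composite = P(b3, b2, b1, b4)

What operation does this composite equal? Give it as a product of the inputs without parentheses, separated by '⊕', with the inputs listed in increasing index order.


b1 ⊕ b2 ⊕ b3 ⊕ b4

Key point: G commutes, so take the b-inputs in any fixed order.
g(b1, b4) unparenthesizes to b1 ⊕ b4
G(b3, b2, g(b1, b4)) unparenthesizes to b3 ⊕ b2 ⊕ b1 ⊕ b4
sorting the factors by input index: b1 ⊕ b2 ⊕ b3 ⊕ b4


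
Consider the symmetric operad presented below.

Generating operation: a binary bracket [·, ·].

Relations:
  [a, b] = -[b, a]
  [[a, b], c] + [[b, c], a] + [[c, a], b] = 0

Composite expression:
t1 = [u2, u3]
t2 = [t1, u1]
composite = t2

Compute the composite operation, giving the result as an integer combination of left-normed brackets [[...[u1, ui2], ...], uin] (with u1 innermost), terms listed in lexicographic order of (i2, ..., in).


-[[u1, u2], u3] + [[u1, u3], u2]

A multilinear Lie element is pinned by u1-initial words (u1 innermost).
Composite bracket: [[u2, u3], u1]
Applying ab - ba throughout gives 4 signed words (2^2 = 4).
Keep just the words that open with u1:
  the word u1u2u3 carries sign -1 and contributes -[[u1, u2], u3]
  the word u1u3u2 carries sign +1 and contributes +[[u1, u3], u2]


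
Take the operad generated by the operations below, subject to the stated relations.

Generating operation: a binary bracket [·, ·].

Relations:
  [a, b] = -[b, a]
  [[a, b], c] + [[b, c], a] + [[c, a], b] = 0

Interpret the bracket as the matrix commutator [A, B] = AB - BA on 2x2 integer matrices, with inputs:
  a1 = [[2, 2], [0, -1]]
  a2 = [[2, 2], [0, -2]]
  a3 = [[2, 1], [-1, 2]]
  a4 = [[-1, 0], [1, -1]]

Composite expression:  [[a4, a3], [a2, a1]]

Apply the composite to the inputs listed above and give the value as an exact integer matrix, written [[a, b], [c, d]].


[a4, a3] = [[-1, 0], [0, 1]]
[a2, a1] = [[0, 2], [0, 0]]
[[a4, a3], [a2, a1]] = [[0, -4], [0, 0]]

[[0, -4], [0, 0]]
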